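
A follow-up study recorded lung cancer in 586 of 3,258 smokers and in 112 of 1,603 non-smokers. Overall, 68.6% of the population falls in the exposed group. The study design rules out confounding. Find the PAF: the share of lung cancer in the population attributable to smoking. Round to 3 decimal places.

PAF ≈ 0.519

p₁ = P(outcome | exposed) = 586/3258 = 0.17986
p₀ = P(outcome | unexposed) = 112/1603 = 0.069869
Overall risk P(Y=1) = π·p₁ + (1−π)·p₀ = 0.686×0.17986 + 0.314×0.069869 = 0.14533.
Under exogeneity, PAF = [P(Y=1) − p₀] / P(Y=1).
PAF = (0.14533 − 0.069869) / 0.14533 ≈ 0.5192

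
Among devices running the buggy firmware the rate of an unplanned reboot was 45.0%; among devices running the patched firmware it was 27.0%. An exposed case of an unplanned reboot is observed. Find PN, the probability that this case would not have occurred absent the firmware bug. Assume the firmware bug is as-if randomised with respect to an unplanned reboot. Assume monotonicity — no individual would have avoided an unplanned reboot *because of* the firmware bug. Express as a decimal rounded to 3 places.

p₁ = 0.45, p₀ = 0.27.
Under exogeneity and monotonicity, PN = (p₁ − p₀) / p₁.
PN = (0.45 − 0.27) / 0.45 = 0.18 / 0.45 ≈ 0.4000

PN ≈ 0.400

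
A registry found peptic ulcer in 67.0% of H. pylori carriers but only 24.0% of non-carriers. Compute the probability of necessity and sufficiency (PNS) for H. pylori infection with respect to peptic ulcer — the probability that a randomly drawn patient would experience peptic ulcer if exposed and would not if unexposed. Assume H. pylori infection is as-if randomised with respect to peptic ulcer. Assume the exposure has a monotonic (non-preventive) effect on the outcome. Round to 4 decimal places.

p₁ = 0.67, p₀ = 0.24.
Under exogeneity and monotonicity, PNS = p₁ − p₀.
PNS = 0.67 − 0.24 = 0.43

PNS ≈ 0.4300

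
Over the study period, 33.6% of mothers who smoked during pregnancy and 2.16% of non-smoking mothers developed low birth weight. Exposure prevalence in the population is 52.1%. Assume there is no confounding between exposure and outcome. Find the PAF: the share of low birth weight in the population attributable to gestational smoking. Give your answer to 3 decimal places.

PAF ≈ 0.883

p₁ = 0.336, p₀ = 0.0216.
Overall risk P(Y=1) = π·p₁ + (1−π)·p₀ = 0.521×0.336 + 0.479×0.0216 = 0.1854.
Under exogeneity, PAF = [P(Y=1) − p₀] / P(Y=1).
PAF = (0.1854 − 0.0216) / 0.1854 ≈ 0.8835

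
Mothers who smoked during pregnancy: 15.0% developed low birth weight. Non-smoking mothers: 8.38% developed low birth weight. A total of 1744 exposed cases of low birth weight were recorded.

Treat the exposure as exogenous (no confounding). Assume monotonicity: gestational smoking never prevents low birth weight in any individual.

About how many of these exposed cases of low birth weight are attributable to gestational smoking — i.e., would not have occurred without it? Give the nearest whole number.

p₁ = 0.15, p₀ = 0.0838.
PN = (p₁ − p₀)/p₁ = (0.15 − 0.0838) / 0.15 ≈ 0.44133.
Attributable cases ≈ PN × (exposed cases) = 0.44133 × 1744 ≈ 769.69.

about 770 cases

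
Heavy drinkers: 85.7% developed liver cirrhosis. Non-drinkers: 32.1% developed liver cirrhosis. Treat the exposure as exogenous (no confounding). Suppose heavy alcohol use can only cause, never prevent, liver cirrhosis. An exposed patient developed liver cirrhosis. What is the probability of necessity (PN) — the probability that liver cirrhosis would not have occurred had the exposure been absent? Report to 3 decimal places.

p₁ = 0.857, p₀ = 0.321.
Under exogeneity and monotonicity, PN = (p₁ − p₀) / p₁.
PN = (0.857 − 0.321) / 0.857 = 0.536 / 0.857 ≈ 0.6254

PN ≈ 0.625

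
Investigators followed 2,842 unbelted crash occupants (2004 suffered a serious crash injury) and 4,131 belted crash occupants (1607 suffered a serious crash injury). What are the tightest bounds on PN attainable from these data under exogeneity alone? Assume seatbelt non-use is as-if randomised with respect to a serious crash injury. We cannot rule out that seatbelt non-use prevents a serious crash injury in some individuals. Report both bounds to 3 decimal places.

p₁ = P(outcome | exposed) = 2004/2842 = 0.70514
p₀ = P(outcome | unexposed) = 1607/4131 = 0.38901
Under exogeneity alone the bounds on PN are max{0,(p₁−p₀)/p₁} ≤ PN ≤ min{1,(1−p₀)/p₁}.
  lower = (p₁ − p₀)/p₁ = 0.31613 / 0.70514 ≈ 0.4483
  upper = min{1, (1 − p₀)/p₁} = 0.61099 / 0.70514 ≈ 0.8665

0.448 ≤ PN ≤ 0.866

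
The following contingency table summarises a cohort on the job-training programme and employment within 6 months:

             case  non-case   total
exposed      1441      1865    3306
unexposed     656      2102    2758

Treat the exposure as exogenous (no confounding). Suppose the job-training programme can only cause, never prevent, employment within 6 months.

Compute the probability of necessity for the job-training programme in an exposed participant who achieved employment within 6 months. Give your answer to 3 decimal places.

PN ≈ 0.454

p₁ = P(outcome | exposed) = 1441/3306 = 0.43587
p₀ = P(outcome | unexposed) = 656/2758 = 0.23785
Under exogeneity and monotonicity, PN = (p₁ − p₀)/p₁.
PN = (0.43587 − 0.23785) / 0.43587 ≈ 0.4543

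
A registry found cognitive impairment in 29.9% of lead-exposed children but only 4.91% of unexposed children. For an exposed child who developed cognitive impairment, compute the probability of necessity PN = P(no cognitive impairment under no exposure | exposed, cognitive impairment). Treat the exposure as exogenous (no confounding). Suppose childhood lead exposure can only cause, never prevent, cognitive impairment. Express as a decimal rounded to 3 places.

PN ≈ 0.836

p₁ = 0.299, p₀ = 0.0491.
Under exogeneity and monotonicity, PN = (p₁ − p₀) / p₁.
PN = (0.299 − 0.0491) / 0.299 = 0.2499 / 0.299 ≈ 0.8358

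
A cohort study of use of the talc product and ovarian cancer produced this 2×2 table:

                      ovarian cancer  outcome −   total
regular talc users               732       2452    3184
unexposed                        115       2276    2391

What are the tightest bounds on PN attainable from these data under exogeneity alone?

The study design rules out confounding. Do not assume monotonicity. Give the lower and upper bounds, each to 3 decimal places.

p₁ = P(outcome | exposed) = 732/3184 = 0.2299
p₀ = P(outcome | unexposed) = 115/2391 = 0.048097
Under exogeneity alone the bounds on PN are max{0,(p₁−p₀)/p₁} ≤ PN ≤ min{1,(1−p₀)/p₁}.
  lower = (p₁ − p₀)/p₁ = 0.1818 / 0.2299 ≈ 0.7908
  upper = min{1, (1 − p₀)/p₁} = 0.9519 / 0.2299 ≈ 4.1405 → capped at 1

0.791 ≤ PN ≤ 1.000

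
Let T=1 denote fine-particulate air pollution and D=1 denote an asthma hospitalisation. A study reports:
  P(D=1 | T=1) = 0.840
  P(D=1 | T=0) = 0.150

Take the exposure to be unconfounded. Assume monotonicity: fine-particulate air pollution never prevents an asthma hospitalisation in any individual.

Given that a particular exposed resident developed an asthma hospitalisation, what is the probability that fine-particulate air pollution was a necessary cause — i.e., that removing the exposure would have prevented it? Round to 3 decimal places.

PN ≈ 0.821

Let p₁ = 0.84, p₀ = 0.15.
Under exogeneity and monotonicity, PN = (p₁ − p₀) / p₁.
PN = (0.84 − 0.15) / 0.84 = 0.69 / 0.84 ≈ 0.8214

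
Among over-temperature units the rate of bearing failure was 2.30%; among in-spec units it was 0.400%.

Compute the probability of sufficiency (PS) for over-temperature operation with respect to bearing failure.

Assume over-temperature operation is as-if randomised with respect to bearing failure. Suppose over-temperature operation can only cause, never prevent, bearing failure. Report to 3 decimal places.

p₁ = 0.023, p₀ = 0.004.
Under exogeneity and monotonicity, PS = (p₁ − p₀) / (1 − p₀).
PS = (0.023 − 0.004) / (1 − 0.004) = 0.019 / 0.996 ≈ 0.0191

PS ≈ 0.019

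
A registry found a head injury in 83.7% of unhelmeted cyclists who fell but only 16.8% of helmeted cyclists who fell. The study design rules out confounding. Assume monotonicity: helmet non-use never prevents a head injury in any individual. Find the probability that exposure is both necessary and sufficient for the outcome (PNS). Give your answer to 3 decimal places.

PNS ≈ 0.669

p₁ = 0.837, p₀ = 0.168.
Under exogeneity and monotonicity, PNS = p₁ − p₀.
PNS = 0.837 − 0.168 = 0.669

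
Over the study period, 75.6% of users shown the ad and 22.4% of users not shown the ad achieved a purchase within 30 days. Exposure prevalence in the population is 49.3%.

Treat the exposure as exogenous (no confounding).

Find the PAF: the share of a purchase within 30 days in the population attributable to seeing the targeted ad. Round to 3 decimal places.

p₁ = 0.756, p₀ = 0.224.
Overall risk P(Y=1) = π·p₁ + (1−π)·p₀ = 0.493×0.756 + 0.507×0.224 = 0.48628.
Under exogeneity, PAF = [P(Y=1) − p₀] / P(Y=1).
PAF = (0.48628 − 0.224) / 0.48628 ≈ 0.5394

PAF ≈ 0.539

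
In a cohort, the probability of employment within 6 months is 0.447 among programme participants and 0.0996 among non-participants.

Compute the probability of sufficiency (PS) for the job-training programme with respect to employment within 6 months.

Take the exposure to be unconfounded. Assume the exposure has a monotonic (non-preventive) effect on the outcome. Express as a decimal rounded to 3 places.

PS ≈ 0.386

Let p₁ = 0.447, p₀ = 0.0996.
Under exogeneity and monotonicity, PS = (p₁ − p₀) / (1 − p₀).
PS = (0.447 − 0.0996) / (1 − 0.0996) = 0.3474 / 0.9004 ≈ 0.3858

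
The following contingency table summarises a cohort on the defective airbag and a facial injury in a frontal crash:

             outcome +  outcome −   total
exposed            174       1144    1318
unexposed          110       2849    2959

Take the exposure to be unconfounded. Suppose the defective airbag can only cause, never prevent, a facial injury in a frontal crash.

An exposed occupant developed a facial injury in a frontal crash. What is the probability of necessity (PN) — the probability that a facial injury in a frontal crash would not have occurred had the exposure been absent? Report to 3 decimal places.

p₁ = P(outcome | exposed) = 174/1318 = 0.13202
p₀ = P(outcome | unexposed) = 110/2959 = 0.037175
Under exogeneity and monotonicity, PN = (p₁ − p₀) / p₁.
PN = (0.13202 − 0.037175) / 0.13202 = 0.094843 / 0.13202 ≈ 0.7184

PN ≈ 0.718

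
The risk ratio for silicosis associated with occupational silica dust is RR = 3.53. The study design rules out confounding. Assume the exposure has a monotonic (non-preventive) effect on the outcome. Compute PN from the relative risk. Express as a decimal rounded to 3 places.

PN ≈ 0.717

Under exogeneity and monotonicity, PN = (RR − 1) / RR = 1 − 1/RR.
PN = (3.53 − 1) / 3.53 = 2.53 / 3.53 ≈ 0.7167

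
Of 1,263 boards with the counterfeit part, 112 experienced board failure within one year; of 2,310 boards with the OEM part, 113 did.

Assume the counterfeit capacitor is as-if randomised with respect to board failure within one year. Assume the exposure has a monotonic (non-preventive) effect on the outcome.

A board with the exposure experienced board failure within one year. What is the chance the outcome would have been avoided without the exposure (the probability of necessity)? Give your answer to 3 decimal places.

PN ≈ 0.448

p₁ = P(outcome | exposed) = 112/1263 = 0.088678
p₀ = P(outcome | unexposed) = 113/2310 = 0.048918
Under exogeneity and monotonicity, PN = (p₁ − p₀) / p₁.
PN = (0.088678 − 0.048918) / 0.088678 = 0.03976 / 0.088678 ≈ 0.4484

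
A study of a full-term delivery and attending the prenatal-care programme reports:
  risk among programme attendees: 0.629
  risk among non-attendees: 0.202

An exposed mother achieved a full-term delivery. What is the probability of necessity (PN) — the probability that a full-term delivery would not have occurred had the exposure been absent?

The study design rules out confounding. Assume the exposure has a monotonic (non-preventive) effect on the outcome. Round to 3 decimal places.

Let p₁ = 0.629, p₀ = 0.202.
Under exogeneity and monotonicity, PN = (p₁ − p₀) / p₁.
PN = (0.629 − 0.202) / 0.629 = 0.427 / 0.629 ≈ 0.6789

PN ≈ 0.679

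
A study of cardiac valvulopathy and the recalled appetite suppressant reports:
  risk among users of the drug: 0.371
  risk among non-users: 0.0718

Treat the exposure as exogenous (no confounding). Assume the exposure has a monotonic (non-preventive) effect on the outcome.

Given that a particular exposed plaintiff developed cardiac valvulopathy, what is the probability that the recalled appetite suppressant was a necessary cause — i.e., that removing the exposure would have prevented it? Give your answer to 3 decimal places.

PN ≈ 0.806

Let p₁ = 0.371, p₀ = 0.0718.
Under exogeneity and monotonicity, PN = (p₁ − p₀) / p₁.
PN = (0.371 − 0.0718) / 0.371 = 0.2992 / 0.371 ≈ 0.8065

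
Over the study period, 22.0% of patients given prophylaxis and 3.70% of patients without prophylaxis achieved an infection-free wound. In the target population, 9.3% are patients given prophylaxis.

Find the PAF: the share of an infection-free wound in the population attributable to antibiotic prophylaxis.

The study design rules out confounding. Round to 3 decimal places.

p₁ = 0.22, p₀ = 0.037.
Overall risk P(Y=1) = π·p₁ + (1−π)·p₀ = 0.093×0.22 + 0.907×0.037 = 0.054019.
Under exogeneity, PAF = [P(Y=1) − p₀] / P(Y=1).
PAF = (0.054019 − 0.037) / 0.054019 ≈ 0.3151

PAF ≈ 0.315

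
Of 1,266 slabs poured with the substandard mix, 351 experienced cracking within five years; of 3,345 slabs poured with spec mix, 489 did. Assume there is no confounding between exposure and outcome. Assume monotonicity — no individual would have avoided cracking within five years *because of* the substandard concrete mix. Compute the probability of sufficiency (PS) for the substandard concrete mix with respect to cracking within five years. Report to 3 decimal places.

PS ≈ 0.154

p₁ = P(outcome | exposed) = 351/1266 = 0.27725
p₀ = P(outcome | unexposed) = 489/3345 = 0.14619
Under exogeneity and monotonicity, PS = (p₁ − p₀) / (1 − p₀).
PS = (0.27725 − 0.14619) / (1 − 0.14619) = 0.13106 / 0.85381 ≈ 0.1535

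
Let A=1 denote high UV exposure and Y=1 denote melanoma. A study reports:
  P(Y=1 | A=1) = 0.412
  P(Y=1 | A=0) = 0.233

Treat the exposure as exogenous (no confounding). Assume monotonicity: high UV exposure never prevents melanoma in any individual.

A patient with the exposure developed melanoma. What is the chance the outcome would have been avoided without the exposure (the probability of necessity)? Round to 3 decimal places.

PN ≈ 0.434

Let p₁ = 0.412, p₀ = 0.233.
Under exogeneity and monotonicity, PN = (p₁ − p₀) / p₁.
PN = (0.412 − 0.233) / 0.412 = 0.179 / 0.412 ≈ 0.4345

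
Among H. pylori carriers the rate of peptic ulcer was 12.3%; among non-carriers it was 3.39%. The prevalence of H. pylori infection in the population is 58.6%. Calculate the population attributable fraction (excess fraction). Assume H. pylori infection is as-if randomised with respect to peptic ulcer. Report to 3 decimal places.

p₁ = 0.123, p₀ = 0.0339.
Overall risk P(Y=1) = π·p₁ + (1−π)·p₀ = 0.586×0.123 + 0.414×0.0339 = 0.086113.
Under exogeneity, PAF = [P(Y=1) − p₀] / P(Y=1).
PAF = (0.086113 − 0.0339) / 0.086113 ≈ 0.6063

PAF ≈ 0.606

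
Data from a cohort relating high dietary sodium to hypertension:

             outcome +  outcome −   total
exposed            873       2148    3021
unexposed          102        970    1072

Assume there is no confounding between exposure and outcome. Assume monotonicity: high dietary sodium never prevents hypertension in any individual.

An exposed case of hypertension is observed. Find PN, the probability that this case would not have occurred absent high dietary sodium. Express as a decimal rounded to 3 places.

p₁ = P(outcome | exposed) = 873/3021 = 0.28898
p₀ = P(outcome | unexposed) = 102/1072 = 0.095149
Under exogeneity and monotonicity, PN = (p₁ − p₀)/p₁.
PN = (0.28898 − 0.095149) / 0.28898 ≈ 0.6707

PN ≈ 0.671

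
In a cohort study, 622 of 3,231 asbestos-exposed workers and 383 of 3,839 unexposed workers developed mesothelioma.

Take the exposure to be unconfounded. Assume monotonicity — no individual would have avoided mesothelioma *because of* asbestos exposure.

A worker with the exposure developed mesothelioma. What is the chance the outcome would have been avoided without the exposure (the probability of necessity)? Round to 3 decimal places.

p₁ = P(outcome | exposed) = 622/3231 = 0.19251
p₀ = P(outcome | unexposed) = 383/3839 = 0.099766
Under exogeneity and monotonicity, PN = (p₁ − p₀) / p₁.
PN = (0.19251 − 0.099766) / 0.19251 = 0.092744 / 0.19251 ≈ 0.4818

PN ≈ 0.482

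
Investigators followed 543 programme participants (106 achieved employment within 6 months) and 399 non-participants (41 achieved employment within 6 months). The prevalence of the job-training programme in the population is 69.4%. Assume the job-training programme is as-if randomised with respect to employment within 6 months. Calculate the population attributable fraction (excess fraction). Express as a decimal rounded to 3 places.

PAF ≈ 0.384

p₁ = P(outcome | exposed) = 106/543 = 0.19521
p₀ = P(outcome | unexposed) = 41/399 = 0.10276
Overall risk P(Y=1) = π·p₁ + (1−π)·p₀ = 0.694×0.19521 + 0.306×0.10276 = 0.16692.
Under exogeneity, PAF = [P(Y=1) − p₀] / P(Y=1).
PAF = (0.16692 − 0.10276) / 0.16692 ≈ 0.3844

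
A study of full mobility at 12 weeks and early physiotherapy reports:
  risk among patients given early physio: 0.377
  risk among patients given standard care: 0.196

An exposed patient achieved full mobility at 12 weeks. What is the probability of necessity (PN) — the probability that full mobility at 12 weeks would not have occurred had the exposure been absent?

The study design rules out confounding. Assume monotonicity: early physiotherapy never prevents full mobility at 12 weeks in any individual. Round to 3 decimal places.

Let p₁ = 0.377, p₀ = 0.196.
Under exogeneity and monotonicity, PN = (p₁ − p₀) / p₁.
PN = (0.377 − 0.196) / 0.377 = 0.181 / 0.377 ≈ 0.4801

PN ≈ 0.480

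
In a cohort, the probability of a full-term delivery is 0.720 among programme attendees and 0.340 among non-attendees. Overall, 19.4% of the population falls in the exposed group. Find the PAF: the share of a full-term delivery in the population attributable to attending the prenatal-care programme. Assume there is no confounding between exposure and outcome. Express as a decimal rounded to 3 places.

Let p₁ = 0.72, p₀ = 0.34.
Overall risk P(Y=1) = π·p₁ + (1−π)·p₀ = 0.194×0.72 + 0.806×0.34 = 0.41372.
Under exogeneity, PAF = [P(Y=1) − p₀] / P(Y=1).
PAF = (0.41372 − 0.34) / 0.41372 ≈ 0.1782

PAF ≈ 0.178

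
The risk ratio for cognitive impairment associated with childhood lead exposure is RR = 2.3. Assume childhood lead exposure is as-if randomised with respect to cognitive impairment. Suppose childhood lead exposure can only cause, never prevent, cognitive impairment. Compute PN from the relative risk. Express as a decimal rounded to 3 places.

Under exogeneity and monotonicity, PN = (RR − 1) / RR = 1 − 1/RR.
PN = (2.3 − 1) / 2.3 = 1.3 / 2.3 ≈ 0.5652

PN ≈ 0.565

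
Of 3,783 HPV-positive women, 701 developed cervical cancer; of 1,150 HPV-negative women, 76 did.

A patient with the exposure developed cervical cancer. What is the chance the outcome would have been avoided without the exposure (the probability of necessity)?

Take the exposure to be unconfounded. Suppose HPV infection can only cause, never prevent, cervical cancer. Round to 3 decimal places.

PN ≈ 0.643

p₁ = P(outcome | exposed) = 701/3783 = 0.1853
p₀ = P(outcome | unexposed) = 76/1150 = 0.066087
Under exogeneity and monotonicity, PN = (p₁ − p₀) / p₁.
PN = (0.1853 − 0.066087) / 0.1853 = 0.11922 / 0.1853 ≈ 0.6434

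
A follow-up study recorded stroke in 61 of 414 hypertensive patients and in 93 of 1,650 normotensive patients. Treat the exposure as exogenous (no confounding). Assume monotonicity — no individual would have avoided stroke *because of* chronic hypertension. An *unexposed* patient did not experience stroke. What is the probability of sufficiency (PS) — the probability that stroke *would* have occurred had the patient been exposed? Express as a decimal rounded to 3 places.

PS ≈ 0.096

p₁ = P(outcome | exposed) = 61/414 = 0.14734
p₀ = P(outcome | unexposed) = 93/1650 = 0.056364
Under exogeneity and monotonicity, PS = (p₁ − p₀) / (1 − p₀).
PS = (0.14734 − 0.056364) / (1 − 0.056364) = 0.090979 / 0.94364 ≈ 0.0964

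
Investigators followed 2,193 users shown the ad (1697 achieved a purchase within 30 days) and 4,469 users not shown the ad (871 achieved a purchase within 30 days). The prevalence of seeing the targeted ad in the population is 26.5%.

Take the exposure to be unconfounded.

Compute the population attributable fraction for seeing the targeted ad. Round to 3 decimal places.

p₁ = P(outcome | exposed) = 1697/2193 = 0.77383
p₀ = P(outcome | unexposed) = 871/4469 = 0.1949
Overall risk P(Y=1) = π·p₁ + (1−π)·p₀ = 0.265×0.77383 + 0.735×0.1949 = 0.34831.
Under exogeneity, PAF = [P(Y=1) − p₀] / P(Y=1).
PAF = (0.34831 − 0.1949) / 0.34831 ≈ 0.4405

PAF ≈ 0.440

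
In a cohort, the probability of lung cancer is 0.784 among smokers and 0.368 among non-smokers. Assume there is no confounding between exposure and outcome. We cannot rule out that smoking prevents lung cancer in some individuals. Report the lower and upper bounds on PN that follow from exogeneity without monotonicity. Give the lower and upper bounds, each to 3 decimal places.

0.531 ≤ PN ≤ 0.806

Let p₁ = 0.784, p₀ = 0.368.
Under exogeneity alone the bounds on PN are max{0,(p₁−p₀)/p₁} ≤ PN ≤ min{1,(1−p₀)/p₁}.
  lower = (p₁ − p₀)/p₁ = 0.416 / 0.784 ≈ 0.5306
  upper = min{1, (1 − p₀)/p₁} = 0.632 / 0.784 ≈ 0.8061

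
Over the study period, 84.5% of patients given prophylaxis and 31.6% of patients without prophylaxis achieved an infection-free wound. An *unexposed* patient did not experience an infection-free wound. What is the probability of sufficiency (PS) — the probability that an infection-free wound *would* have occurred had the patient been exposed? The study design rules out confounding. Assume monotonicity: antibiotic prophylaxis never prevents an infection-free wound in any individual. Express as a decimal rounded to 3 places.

p₁ = 0.845, p₀ = 0.316.
Under exogeneity and monotonicity, PS = (p₁ − p₀) / (1 − p₀).
PS = (0.845 − 0.316) / (1 − 0.316) = 0.529 / 0.684 ≈ 0.7734

PS ≈ 0.773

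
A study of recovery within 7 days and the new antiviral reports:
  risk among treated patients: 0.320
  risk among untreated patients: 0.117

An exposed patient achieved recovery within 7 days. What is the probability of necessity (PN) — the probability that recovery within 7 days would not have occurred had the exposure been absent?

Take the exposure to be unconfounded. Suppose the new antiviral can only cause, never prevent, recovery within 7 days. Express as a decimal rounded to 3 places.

PN ≈ 0.634

Let p₁ = 0.32, p₀ = 0.117.
Under exogeneity and monotonicity, PN = (p₁ − p₀) / p₁.
PN = (0.32 − 0.117) / 0.32 = 0.203 / 0.32 ≈ 0.6344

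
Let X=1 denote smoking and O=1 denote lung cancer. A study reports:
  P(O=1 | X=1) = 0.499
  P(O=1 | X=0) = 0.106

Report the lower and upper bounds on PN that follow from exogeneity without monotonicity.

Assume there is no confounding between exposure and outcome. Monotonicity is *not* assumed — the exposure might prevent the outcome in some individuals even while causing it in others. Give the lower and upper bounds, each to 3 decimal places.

0.788 ≤ PN ≤ 1.000

Let p₁ = 0.499, p₀ = 0.106.
Under exogeneity alone the bounds on PN are max{0,(p₁−p₀)/p₁} ≤ PN ≤ min{1,(1−p₀)/p₁}.
  lower = (p₁ − p₀)/p₁ = 0.393 / 0.499 ≈ 0.7876
  upper = min{1, (1 − p₀)/p₁} = 0.894 / 0.499 ≈ 1.7916 → capped at 1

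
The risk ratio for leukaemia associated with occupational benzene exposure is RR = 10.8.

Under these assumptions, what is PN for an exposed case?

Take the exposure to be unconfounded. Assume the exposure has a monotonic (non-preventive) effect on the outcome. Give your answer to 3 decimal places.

PN ≈ 0.907

Under exogeneity and monotonicity, PN = (RR − 1) / RR = 1 − 1/RR.
PN = (10.8 − 1) / 10.8 = 9.8 / 10.8 ≈ 0.9074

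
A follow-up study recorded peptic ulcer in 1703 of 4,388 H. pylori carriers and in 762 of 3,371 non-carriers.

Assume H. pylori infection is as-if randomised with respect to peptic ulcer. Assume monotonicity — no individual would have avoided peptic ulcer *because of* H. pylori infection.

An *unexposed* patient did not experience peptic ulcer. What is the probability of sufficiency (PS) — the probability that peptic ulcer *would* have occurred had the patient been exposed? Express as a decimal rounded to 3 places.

PS ≈ 0.209

p₁ = P(outcome | exposed) = 1703/4388 = 0.3881
p₀ = P(outcome | unexposed) = 762/3371 = 0.22605
Under exogeneity and monotonicity, PS = (p₁ − p₀) / (1 − p₀).
PS = (0.3881 − 0.22605) / (1 − 0.22605) = 0.16206 / 0.77395 ≈ 0.2094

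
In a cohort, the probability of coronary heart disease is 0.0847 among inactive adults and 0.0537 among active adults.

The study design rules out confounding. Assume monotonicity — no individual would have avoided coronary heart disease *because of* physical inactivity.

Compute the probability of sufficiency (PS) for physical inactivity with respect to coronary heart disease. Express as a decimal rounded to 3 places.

PS ≈ 0.033

Let p₁ = 0.0847, p₀ = 0.0537.
Under exogeneity and monotonicity, PS = (p₁ − p₀) / (1 − p₀).
PS = (0.0847 − 0.0537) / (1 − 0.0537) = 0.031 / 0.9463 ≈ 0.0328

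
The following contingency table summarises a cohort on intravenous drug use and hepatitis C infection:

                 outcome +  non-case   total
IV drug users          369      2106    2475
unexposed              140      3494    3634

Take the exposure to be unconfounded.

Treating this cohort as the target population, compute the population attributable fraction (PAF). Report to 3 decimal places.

p₁ = P(outcome | exposed) = 369/2475 = 0.14909
p₀ = P(outcome | unexposed) = 140/3634 = 0.038525
Exposure prevalence π = 2475/6109 = 0.40514; overall risk P(Y=1) = 0.08332.
Under exogeneity, PAF = [P(Y=1) − p₀]/P(Y=1).
PAF = (0.08332 − 0.038525) / 0.08332 ≈ 0.5376

PAF ≈ 0.538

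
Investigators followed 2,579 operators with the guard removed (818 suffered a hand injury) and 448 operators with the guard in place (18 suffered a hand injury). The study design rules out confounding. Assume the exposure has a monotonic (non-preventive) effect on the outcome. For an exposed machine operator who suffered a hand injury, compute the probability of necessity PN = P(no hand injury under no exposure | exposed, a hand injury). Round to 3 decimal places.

p₁ = P(outcome | exposed) = 818/2579 = 0.31718
p₀ = P(outcome | unexposed) = 18/448 = 0.040179
Under exogeneity and monotonicity, PN = (p₁ − p₀) / p₁.
PN = (0.31718 − 0.040179) / 0.31718 = 0.277 / 0.31718 ≈ 0.8733

PN ≈ 0.873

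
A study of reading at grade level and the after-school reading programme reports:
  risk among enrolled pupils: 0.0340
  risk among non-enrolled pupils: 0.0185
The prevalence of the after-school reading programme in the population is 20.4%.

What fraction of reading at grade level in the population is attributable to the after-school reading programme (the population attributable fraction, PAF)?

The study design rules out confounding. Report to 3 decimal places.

Let p₁ = 0.034, p₀ = 0.0185.
Overall risk P(Y=1) = π·p₁ + (1−π)·p₀ = 0.204×0.034 + 0.796×0.0185 = 0.021662.
Under exogeneity, PAF = [P(Y=1) − p₀] / P(Y=1).
PAF = (0.021662 − 0.0185) / 0.021662 ≈ 0.1460

PAF ≈ 0.146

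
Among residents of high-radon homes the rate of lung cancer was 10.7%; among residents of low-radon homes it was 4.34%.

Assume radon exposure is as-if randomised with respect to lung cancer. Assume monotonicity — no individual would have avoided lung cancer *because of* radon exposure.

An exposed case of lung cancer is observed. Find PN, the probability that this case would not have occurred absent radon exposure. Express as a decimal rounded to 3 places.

p₁ = 0.107, p₀ = 0.0434.
Under exogeneity and monotonicity, PN = (p₁ − p₀) / p₁.
PN = (0.107 − 0.0434) / 0.107 = 0.0636 / 0.107 ≈ 0.5944

PN ≈ 0.594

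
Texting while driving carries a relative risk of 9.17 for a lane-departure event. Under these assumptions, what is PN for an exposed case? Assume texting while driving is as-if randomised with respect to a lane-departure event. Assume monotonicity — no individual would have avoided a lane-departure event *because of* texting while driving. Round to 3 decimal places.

PN ≈ 0.891

Under exogeneity and monotonicity, PN = (RR − 1) / RR = 1 − 1/RR.
PN = (9.17 − 1) / 9.17 = 8.17 / 9.17 ≈ 0.8909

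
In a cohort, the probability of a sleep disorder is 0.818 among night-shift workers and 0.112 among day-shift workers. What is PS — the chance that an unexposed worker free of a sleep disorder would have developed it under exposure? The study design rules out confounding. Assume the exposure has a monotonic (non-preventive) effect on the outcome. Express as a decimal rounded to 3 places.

Let p₁ = 0.818, p₀ = 0.112.
Under exogeneity and monotonicity, PS = (p₁ − p₀) / (1 − p₀).
PS = (0.818 − 0.112) / (1 − 0.112) = 0.706 / 0.888 ≈ 0.7950

PS ≈ 0.795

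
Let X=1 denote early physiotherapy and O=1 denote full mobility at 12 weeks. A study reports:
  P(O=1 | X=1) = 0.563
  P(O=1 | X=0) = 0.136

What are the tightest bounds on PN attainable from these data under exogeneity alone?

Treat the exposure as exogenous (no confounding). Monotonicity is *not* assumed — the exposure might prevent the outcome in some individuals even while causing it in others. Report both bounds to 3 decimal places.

Let p₁ = 0.563, p₀ = 0.136.
Under exogeneity alone the bounds on PN are max{0,(p₁−p₀)/p₁} ≤ PN ≤ min{1,(1−p₀)/p₁}.
  lower = (p₁ − p₀)/p₁ = 0.427 / 0.563 ≈ 0.7584
  upper = min{1, (1 − p₀)/p₁} = 0.864 / 0.563 ≈ 1.5346 → capped at 1

0.758 ≤ PN ≤ 1.000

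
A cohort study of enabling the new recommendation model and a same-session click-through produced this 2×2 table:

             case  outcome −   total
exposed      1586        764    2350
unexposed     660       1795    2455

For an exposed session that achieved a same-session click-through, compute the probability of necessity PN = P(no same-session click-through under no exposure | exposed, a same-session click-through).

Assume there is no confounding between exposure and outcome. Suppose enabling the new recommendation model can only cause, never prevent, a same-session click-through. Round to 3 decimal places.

PN ≈ 0.602

p₁ = P(outcome | exposed) = 1586/2350 = 0.67489
p₀ = P(outcome | unexposed) = 660/2455 = 0.26884
Under exogeneity and monotonicity, PN = (p₁ − p₀)/p₁.
PN = (0.67489 − 0.26884) / 0.67489 ≈ 0.6017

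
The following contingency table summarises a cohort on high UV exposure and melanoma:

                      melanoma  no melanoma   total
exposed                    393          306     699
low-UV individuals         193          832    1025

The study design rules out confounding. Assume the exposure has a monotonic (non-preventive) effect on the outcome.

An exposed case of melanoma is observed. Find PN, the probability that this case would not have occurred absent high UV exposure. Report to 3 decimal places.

p₁ = P(outcome | exposed) = 393/699 = 0.56223
p₀ = P(outcome | unexposed) = 193/1025 = 0.18829
Under exogeneity and monotonicity, PN = (p₁ − p₀)/p₁.
PN = (0.56223 − 0.18829) / 0.56223 ≈ 0.6651

PN ≈ 0.665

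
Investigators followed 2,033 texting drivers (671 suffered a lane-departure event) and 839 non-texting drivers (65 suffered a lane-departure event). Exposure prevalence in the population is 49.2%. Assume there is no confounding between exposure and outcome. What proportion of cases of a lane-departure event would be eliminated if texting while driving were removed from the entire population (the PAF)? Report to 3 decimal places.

PAF ≈ 0.616

p₁ = P(outcome | exposed) = 671/2033 = 0.33005
p₀ = P(outcome | unexposed) = 65/839 = 0.077473
Overall risk P(Y=1) = π·p₁ + (1−π)·p₀ = 0.492×0.33005 + 0.508×0.077473 = 0.20174.
Under exogeneity, PAF = [P(Y=1) − p₀] / P(Y=1).
PAF = (0.20174 − 0.077473) / 0.20174 ≈ 0.6160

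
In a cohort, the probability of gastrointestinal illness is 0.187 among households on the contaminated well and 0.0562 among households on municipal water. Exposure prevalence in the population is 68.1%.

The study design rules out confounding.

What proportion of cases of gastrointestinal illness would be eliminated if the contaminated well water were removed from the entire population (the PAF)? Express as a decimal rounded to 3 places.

PAF ≈ 0.613

Let p₁ = 0.187, p₀ = 0.0562.
Overall risk P(Y=1) = π·p₁ + (1−π)·p₀ = 0.681×0.187 + 0.319×0.0562 = 0.14527.
Under exogeneity, PAF = [P(Y=1) − p₀] / P(Y=1).
PAF = (0.14527 − 0.0562) / 0.14527 ≈ 0.6131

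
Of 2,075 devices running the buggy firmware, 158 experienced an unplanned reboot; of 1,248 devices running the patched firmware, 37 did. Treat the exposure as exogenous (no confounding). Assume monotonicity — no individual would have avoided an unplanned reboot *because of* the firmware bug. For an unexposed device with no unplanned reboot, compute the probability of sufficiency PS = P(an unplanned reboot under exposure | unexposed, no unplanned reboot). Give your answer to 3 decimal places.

PS ≈ 0.048

p₁ = P(outcome | exposed) = 158/2075 = 0.076145
p₀ = P(outcome | unexposed) = 37/1248 = 0.029647
Under exogeneity and monotonicity, PS = (p₁ − p₀) / (1 − p₀).
PS = (0.076145 − 0.029647) / (1 − 0.029647) = 0.046497 / 0.97035 ≈ 0.0479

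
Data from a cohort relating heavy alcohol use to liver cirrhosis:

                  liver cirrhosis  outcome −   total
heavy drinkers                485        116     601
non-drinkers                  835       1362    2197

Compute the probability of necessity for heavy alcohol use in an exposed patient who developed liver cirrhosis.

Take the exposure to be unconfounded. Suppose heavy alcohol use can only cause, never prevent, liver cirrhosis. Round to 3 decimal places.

p₁ = P(outcome | exposed) = 485/601 = 0.80699
p₀ = P(outcome | unexposed) = 835/2197 = 0.38006
Under exogeneity and monotonicity, PN = (p₁ − p₀) / p₁.
PN = (0.80699 − 0.38006) / 0.80699 = 0.42692 / 0.80699 ≈ 0.5290

PN ≈ 0.529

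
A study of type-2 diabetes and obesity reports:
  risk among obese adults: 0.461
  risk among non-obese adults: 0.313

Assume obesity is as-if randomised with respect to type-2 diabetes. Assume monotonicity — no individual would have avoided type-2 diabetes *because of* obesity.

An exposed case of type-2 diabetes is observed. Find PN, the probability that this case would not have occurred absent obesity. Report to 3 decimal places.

PN ≈ 0.321

Let p₁ = 0.461, p₀ = 0.313.
Under exogeneity and monotonicity, PN = (p₁ − p₀) / p₁.
PN = (0.461 − 0.313) / 0.461 = 0.148 / 0.461 ≈ 0.3210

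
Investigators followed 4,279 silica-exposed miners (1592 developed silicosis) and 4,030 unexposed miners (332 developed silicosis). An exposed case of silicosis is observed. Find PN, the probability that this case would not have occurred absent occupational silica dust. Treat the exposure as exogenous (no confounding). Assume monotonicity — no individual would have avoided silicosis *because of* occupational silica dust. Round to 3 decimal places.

PN ≈ 0.779

p₁ = P(outcome | exposed) = 1592/4279 = 0.37205
p₀ = P(outcome | unexposed) = 332/4030 = 0.082382
Under exogeneity and monotonicity, PN = (p₁ − p₀) / p₁.
PN = (0.37205 − 0.082382) / 0.37205 = 0.28967 / 0.37205 ≈ 0.7786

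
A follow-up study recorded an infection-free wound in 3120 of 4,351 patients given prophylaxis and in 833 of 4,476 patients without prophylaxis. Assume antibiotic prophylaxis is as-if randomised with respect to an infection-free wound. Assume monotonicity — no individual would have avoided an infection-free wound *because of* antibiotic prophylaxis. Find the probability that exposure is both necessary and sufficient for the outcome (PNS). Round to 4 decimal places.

PNS ≈ 0.5310

p₁ = P(outcome | exposed) = 3120/4351 = 0.71708
p₀ = P(outcome | unexposed) = 833/4476 = 0.1861
Under exogeneity and monotonicity, PNS = p₁ − p₀.
PNS = 0.71708 − 0.1861 = 0.53097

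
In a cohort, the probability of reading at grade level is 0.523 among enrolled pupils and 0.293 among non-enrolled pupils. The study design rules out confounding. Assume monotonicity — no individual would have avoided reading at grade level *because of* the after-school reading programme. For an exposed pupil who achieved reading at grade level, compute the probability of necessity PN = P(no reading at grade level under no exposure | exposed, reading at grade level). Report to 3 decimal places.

Let p₁ = 0.523, p₀ = 0.293.
Under exogeneity and monotonicity, PN = (p₁ − p₀) / p₁.
PN = (0.523 − 0.293) / 0.523 = 0.23 / 0.523 ≈ 0.4398

PN ≈ 0.440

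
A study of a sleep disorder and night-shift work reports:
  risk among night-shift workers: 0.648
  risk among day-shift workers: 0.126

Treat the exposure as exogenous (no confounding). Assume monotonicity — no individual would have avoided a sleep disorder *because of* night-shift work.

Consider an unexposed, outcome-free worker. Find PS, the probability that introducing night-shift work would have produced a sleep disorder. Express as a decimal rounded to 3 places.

PS ≈ 0.597

Let p₁ = 0.648, p₀ = 0.126.
Under exogeneity and monotonicity, PS = (p₁ − p₀) / (1 − p₀).
PS = (0.648 − 0.126) / (1 − 0.126) = 0.522 / 0.874 ≈ 0.5973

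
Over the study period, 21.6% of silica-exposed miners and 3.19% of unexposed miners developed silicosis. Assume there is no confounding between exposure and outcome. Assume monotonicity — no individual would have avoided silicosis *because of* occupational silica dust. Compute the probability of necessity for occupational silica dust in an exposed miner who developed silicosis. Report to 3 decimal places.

PN ≈ 0.852

p₁ = 0.216, p₀ = 0.0319.
Under exogeneity and monotonicity, PN = (p₁ − p₀) / p₁.
PN = (0.216 − 0.0319) / 0.216 = 0.1841 / 0.216 ≈ 0.8523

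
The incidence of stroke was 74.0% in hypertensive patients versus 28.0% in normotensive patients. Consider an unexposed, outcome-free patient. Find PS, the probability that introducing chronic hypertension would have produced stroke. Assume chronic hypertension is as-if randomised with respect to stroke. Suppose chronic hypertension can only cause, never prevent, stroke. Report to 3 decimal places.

PS ≈ 0.639

p₁ = 0.74, p₀ = 0.28.
Under exogeneity and monotonicity, PS = (p₁ − p₀) / (1 − p₀).
PS = (0.74 − 0.28) / (1 − 0.28) = 0.46 / 0.72 ≈ 0.6389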